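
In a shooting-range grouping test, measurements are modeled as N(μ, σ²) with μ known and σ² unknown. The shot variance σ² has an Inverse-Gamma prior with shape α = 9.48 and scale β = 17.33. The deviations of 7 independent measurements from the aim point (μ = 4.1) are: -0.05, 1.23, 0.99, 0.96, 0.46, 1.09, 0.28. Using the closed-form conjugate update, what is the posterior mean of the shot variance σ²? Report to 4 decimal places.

1.6509

With known mean μ and an Inverse-Gamma(α, β) prior on σ², the Normal likelihood is conjugate: posterior is Inv-Gamma(α + n/2, β + Σ(xᵢ−μ)²/2).
Σ(xᵢ−μ)² = (-0.05)² + (1.23)² + (0.99)² + (0.96)² + (0.46)² + (1.09)² + (0.28)² = 4.8952.
Posterior: Inv-Gamma(9.48 + 7/2, 17.33 + 4.8952/2) = Inv-Gamma(12.98, 19.77760).
E[σ²|data] = β/(α−1) = 19.77760/11.98 = 1.6509.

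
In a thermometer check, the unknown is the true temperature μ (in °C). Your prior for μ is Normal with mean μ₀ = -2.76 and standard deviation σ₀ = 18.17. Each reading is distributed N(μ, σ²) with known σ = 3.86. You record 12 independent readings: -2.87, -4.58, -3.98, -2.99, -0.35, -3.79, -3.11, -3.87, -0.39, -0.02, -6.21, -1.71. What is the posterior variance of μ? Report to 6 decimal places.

For Normal data with known variance σ², a Normal(μ₀, σ₀²) prior on μ is conjugate. Posterior precision = 1/σ₀² + n/σ²; posterior mean is the precision-weighted average of μ₀ and x̄.
σ₀² = 18.17² = 330.1489, σ² = 3.86² = 14.8996; σ² + n·σ₀² = 14.8996 + 12·330.1489 = 3976.6864.
Posterior precision = 1/σ₀² + n/σ² = 1/330.1489 + 12/14.8996 = (σ² + n·σ₀²)/(σ₀²σ²) = 3976.6864/(330.1489·14.8996); posterior variance σₙ² = σ₀²σ²/(σ² + n·σ₀²) = 330.1489·14.8996/3976.6864 = 1.236981.

1.236981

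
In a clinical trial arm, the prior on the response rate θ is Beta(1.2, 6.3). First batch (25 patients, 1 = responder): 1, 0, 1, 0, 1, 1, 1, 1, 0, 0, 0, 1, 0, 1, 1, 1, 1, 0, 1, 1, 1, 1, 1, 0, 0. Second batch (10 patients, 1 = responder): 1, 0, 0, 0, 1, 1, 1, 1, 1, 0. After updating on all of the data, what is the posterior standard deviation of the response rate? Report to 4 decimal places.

0.0755

The Beta prior is conjugate to a Binomial/Bernoulli likelihood; the update adds successes to α and failures to β.
After batch 1: Beta(1.2+16, 6.3+9) = Beta(17.2, 15.3).
After batch 2: Beta(17.2+6, 15.3+4) = Beta(23.2, 19.3).
Var = αβ/((α+β)²(α+β+1)) = 23.2·19.3/(42.5²·43.5) = 0.00569873; SD = √0.00569873 = 0.0755.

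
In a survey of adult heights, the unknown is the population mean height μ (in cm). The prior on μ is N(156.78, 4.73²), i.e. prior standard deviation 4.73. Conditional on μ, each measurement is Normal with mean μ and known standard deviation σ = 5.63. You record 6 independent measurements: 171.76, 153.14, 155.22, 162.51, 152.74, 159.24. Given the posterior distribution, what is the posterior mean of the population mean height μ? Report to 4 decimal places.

158.6582

For Normal data with known variance σ², a Normal(μ₀, σ₀²) prior on μ is conjugate. Posterior precision = 1/σ₀² + n/σ²; posterior mean is the precision-weighted average of μ₀ and x̄.
Σxᵢ = 171.76 + 153.14 + 155.22 + 162.51 + 152.74 + 159.24 = 954.61, so n·x̄ = 954.61.
σ₀² = 4.73² = 22.3729, σ² = 5.63² = 31.6969; σ² + n·σ₀² = 31.6969 + 6·22.3729 = 165.9343.
Posterior mean = (μ₀/σ₀² + n·x̄/σ²)/(1/σ₀² + n/σ²) = (σ²·μ₀ + σ₀²·n·x̄)/(σ² + n·σ₀²) = (31.6969·156.78 + 22.3729·954.61)/165.9343 = 26326.834051/165.9343 = 158.6582.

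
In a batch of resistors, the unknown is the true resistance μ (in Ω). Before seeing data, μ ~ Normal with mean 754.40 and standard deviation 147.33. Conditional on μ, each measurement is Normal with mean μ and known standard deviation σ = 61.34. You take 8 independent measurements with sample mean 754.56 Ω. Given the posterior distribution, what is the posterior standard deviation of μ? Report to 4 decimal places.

21.4558

For Normal data with known variance σ², a Normal(μ₀, σ₀²) prior on μ is conjugate. Posterior precision = 1/σ₀² + n/σ²; posterior mean is the precision-weighted average of μ₀ and x̄.
σ₀² = 147.33² = 21706.1289, σ² = 61.34² = 3762.5956; σ² + n·σ₀² = 3762.5956 + 8·21706.1289 = 177411.6268.
Posterior precision = 1/σ₀² + n/σ² = 1/21706.1289 + 8/3762.5956 = (σ² + n·σ₀²)/(σ₀²σ²) = 177411.6268/(21706.1289·3762.5956); posterior variance σₙ² = σ₀²σ²/(σ² + n·σ₀²) = 21706.1289·3762.5956/177411.6268 = 460.349677.
Posterior SD = √σₙ² = √(21706.1289·3762.5956/177411.6268) = 21.4558.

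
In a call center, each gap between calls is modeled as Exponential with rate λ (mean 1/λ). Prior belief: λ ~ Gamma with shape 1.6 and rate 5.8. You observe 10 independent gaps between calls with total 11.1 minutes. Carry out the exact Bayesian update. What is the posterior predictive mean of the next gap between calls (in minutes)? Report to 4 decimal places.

1.5943

With a Gamma(shape α, rate β) prior on the exponential rate λ, the posterior after n observations with total T = Σxᵢ is Gamma(α+n, β+T).
Posterior: Gamma(1.6+10, 5.8+11.1) = Gamma(11.6, 16.9).
The predictive distribution for the next observation is Lomax; its mean is β/(α−1) = 16.9/10.6 = 1.5943.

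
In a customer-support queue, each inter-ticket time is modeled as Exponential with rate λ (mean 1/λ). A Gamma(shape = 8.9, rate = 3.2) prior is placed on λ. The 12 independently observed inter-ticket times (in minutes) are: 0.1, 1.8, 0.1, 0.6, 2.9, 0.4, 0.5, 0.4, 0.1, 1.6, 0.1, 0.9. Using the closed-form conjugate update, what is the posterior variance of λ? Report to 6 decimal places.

0.129580

With a Gamma(shape α, rate β) prior on the exponential rate λ, the posterior after n observations with total T = Σxᵢ is Gamma(α+n, β+T).
Sum of observations T = 9.5 minutes; n = 12.
Posterior: Gamma(8.9+12, 3.2+9.5) = Gamma(20.9, 12.7).
Var = α/β² = 0.129580.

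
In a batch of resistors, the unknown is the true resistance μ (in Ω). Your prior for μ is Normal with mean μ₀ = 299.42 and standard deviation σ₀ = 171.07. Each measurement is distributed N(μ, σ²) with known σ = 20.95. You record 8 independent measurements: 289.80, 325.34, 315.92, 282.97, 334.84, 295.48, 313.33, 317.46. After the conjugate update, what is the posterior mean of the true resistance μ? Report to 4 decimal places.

For Normal data with known variance σ², a Normal(μ₀, σ₀²) prior on μ is conjugate. Posterior precision = 1/σ₀² + n/σ²; posterior mean is the precision-weighted average of μ₀ and x̄.
Σxᵢ = 289.80 + 325.34 + 315.92 + 282.97 + 334.84 + 295.48 + 313.33 + 317.46 = 2475.14, so n·x̄ = 2475.14.
σ₀² = 171.07² = 29264.9449, σ² = 20.95² = 438.9025; σ² + n·σ₀² = 438.9025 + 8·29264.9449 = 234558.4617.
Posterior mean = (μ₀/σ₀² + n·x̄/σ²)/(1/σ₀² + n/σ²) = (σ²·μ₀ + σ₀²·n·x̄)/(σ² + n·σ₀²) = (438.9025·299.42 + 29264.9449·2475.14)/234558.4617 = 72566251.906336/234558.4617 = 309.3738.

309.3738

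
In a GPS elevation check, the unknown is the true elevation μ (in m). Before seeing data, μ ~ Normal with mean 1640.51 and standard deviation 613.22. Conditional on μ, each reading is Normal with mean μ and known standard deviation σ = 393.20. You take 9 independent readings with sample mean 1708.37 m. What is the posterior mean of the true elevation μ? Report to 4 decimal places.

1705.4054

For Normal data with known variance σ², a Normal(μ₀, σ₀²) prior on μ is conjugate. Posterior precision = 1/σ₀² + n/σ²; posterior mean is the precision-weighted average of μ₀ and x̄.
n·x̄ = 9·1708.37 = 15375.33.
σ₀² = 613.22² = 376038.7684, σ² = 393.20² = 154606.24; σ² + n·σ₀² = 154606.24 + 9·376038.7684 = 3538955.1556.
Posterior mean = (μ₀/σ₀² + n·x̄/σ²)/(1/σ₀² + n/σ²) = (σ²·μ₀ + σ₀²·n·x̄)/(σ² + n·σ₀²) = (154606.24·1640.51 + 376038.7684·15375.33)/3538955.1556 = 6035353239.725972/3538955.1556 = 1705.4054.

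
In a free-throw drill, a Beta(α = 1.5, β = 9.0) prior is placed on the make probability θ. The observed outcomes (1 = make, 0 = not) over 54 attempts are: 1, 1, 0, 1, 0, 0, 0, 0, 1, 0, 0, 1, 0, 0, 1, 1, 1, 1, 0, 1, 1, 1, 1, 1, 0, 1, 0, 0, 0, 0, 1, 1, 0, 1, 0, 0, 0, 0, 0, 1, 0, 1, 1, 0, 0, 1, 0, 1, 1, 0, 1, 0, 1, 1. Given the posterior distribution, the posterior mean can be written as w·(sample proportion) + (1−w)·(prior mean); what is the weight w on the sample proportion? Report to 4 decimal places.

0.8372

The Beta prior is conjugate to a Binomial/Bernoulli likelihood; the update adds successes to α and failures to β.
Posterior mean = (α₀+k)/(α₀+β₀+n) = [n/(α₀+β₀+n)]·(k/n) + [(α₀+β₀)/(α₀+β₀+n)]·α₀/(α₀+β₀), so only n and the prior enter the weight.
The weight on the data is w = n/(α₀+β₀+n) = 54/(1.5+9.0+54) = 54/64.5 = 0.8372.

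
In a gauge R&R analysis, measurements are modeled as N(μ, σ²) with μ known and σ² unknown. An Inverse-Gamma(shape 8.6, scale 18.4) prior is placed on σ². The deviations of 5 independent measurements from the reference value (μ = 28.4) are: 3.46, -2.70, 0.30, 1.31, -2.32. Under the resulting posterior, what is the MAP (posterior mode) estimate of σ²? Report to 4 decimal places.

With known mean μ and an Inverse-Gamma(α, β) prior on σ², the Normal likelihood is conjugate: posterior is Inv-Gamma(α + n/2, β + Σ(xᵢ−μ)²/2).
Σ(xᵢ−μ)² = (3.46)² + (-2.70)² + (0.30)² + (1.31)² + (-2.32)² = 26.4501.
Posterior: Inv-Gamma(8.6 + 5/2, 18.4 + 26.4501/2) = Inv-Gamma(11.10, 31.62505).
Mode = β/(α+1) = 31.62505/12.10 = 2.6136.

2.6136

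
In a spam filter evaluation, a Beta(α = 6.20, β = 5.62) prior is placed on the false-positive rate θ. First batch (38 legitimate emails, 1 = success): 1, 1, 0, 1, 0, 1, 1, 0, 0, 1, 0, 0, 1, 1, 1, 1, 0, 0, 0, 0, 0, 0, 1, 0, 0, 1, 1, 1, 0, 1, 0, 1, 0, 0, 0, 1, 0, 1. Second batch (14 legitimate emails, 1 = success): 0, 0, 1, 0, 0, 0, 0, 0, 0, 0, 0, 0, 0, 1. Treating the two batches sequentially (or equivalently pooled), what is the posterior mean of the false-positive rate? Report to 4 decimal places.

The Beta prior is conjugate to a Binomial/Bernoulli likelihood; the update adds successes to α and failures to β.
After batch 1: Beta(6.20+18, 5.62+20) = Beta(24.20, 25.62).
After batch 2: Beta(24.20+2, 25.62+12) = Beta(26.20, 37.62).
Posterior mean = α/(α+β) = 26.20/63.82 = 0.4105.

0.4105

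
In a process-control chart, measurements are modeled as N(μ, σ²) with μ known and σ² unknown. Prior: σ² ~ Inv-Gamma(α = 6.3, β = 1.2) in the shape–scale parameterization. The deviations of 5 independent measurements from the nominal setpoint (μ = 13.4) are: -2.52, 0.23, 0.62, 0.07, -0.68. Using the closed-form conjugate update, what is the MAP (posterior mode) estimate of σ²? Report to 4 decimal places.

With known mean μ and an Inverse-Gamma(α, β) prior on σ², the Normal likelihood is conjugate: posterior is Inv-Gamma(α + n/2, β + Σ(xᵢ−μ)²/2).
Σ(xᵢ−μ)² = (-2.52)² + (0.23)² + (0.62)² + (0.07)² + (-0.68)² = 7.2550.
Posterior: Inv-Gamma(6.3 + 5/2, 1.2 + 7.2550/2) = Inv-Gamma(8.80, 4.82750).
Mode = β/(α+1) = 4.82750/9.80 = 0.4926.

0.4926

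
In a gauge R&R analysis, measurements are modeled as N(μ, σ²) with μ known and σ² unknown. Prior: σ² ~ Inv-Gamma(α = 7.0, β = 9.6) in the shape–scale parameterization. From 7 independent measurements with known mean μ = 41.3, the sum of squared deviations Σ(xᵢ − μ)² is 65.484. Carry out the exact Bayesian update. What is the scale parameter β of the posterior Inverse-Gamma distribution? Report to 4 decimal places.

With known mean μ and an Inverse-Gamma(α, β) prior on σ², the Normal likelihood is conjugate: posterior is Inv-Gamma(α + n/2, β + Σ(xᵢ−μ)²/2).
Posterior: Inv-Gamma(7.0 + 7/2, 9.6 + 65.484/2) = Inv-Gamma(10.50, 42.3420).
Posterior β = 42.3420.

42.3420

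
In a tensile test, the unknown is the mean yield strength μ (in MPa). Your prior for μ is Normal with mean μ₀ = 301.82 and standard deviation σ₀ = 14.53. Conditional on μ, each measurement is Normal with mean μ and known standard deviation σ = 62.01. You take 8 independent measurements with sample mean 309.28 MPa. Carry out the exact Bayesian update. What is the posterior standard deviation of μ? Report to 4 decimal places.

For Normal data with known variance σ², a Normal(μ₀, σ₀²) prior on μ is conjugate. Posterior precision = 1/σ₀² + n/σ²; posterior mean is the precision-weighted average of μ₀ and x̄.
σ₀² = 14.53² = 211.1209, σ² = 62.01² = 3845.2401; σ² + n·σ₀² = 3845.2401 + 8·211.1209 = 5534.2073.
Posterior precision = 1/σ₀² + n/σ² = 1/211.1209 + 8/3845.2401 = (σ² + n·σ₀²)/(σ₀²σ²) = 5534.2073/(211.1209·3845.2401); posterior variance σₙ² = σ₀²σ²/(σ² + n·σ₀²) = 211.1209·3845.2401/5534.2073 = 146.689581.
Posterior SD = √σₙ² = √(211.1209·3845.2401/5534.2073) = 12.1115.

12.1115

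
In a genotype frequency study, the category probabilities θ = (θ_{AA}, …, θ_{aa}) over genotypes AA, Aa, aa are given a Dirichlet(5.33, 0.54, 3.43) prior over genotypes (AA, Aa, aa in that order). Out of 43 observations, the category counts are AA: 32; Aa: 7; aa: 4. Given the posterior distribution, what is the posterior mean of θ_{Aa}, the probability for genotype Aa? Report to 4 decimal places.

0.1442

The Dirichlet prior is conjugate to the Multinomial likelihood: each posterior αⱼ = prior αⱼ + observed count nⱼ.
Posterior concentration: (37.33, 7.54, 7.43), total = 52.30.
E[θ_{Aa}|data] = α_{Aa}/Σα = 7.54/52.30 = 0.1442.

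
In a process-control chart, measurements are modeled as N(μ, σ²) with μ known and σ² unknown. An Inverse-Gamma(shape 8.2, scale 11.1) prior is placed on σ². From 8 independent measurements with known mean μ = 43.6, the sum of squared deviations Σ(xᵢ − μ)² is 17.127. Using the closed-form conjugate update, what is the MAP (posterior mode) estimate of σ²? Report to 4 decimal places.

1.4897

With known mean μ and an Inverse-Gamma(α, β) prior on σ², the Normal likelihood is conjugate: posterior is Inv-Gamma(α + n/2, β + Σ(xᵢ−μ)²/2).
Posterior: Inv-Gamma(8.2 + 8/2, 11.1 + 17.127/2) = Inv-Gamma(12.20, 19.6635).
Mode = β/(α+1) = 19.6635/13.20 = 1.4897.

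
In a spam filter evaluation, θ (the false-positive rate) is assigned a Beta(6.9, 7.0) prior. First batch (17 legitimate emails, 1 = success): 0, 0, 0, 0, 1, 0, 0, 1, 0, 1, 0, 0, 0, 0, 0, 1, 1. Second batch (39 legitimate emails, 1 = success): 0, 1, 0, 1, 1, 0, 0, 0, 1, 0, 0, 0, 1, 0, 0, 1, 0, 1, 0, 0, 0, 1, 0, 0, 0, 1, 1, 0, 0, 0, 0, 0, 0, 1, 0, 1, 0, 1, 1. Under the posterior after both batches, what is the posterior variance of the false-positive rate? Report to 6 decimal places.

The Beta prior is conjugate to a Binomial/Bernoulli likelihood; the update adds successes to α and failures to β.
After batch 1: Beta(6.9+5, 7.0+12) = Beta(11.9, 19.0).
After batch 2: Beta(11.9+14, 19.0+25) = Beta(25.9, 44.0).
Var = αβ/((α+β)²(α+β+1)) = 25.9·44.0/(69.9²·70.9) = 0.003290.

0.003290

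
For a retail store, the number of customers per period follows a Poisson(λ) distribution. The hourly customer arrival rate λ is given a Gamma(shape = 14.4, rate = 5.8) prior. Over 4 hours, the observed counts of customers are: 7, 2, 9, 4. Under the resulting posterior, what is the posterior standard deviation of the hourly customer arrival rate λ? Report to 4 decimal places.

With a Gamma(shape α, rate β) prior, the Poisson likelihood is conjugate: the posterior is Gamma(α + ΣXᵢ, β + n).
Sum of counts S = 22 over n = 4 hours.
Posterior: Gamma(α+S, β+n) = Gamma(14.4+22, 5.8+4) = Gamma(36.4, 9.8).
SD = √α/β = √36.4/9.8 = 0.6156.

0.6156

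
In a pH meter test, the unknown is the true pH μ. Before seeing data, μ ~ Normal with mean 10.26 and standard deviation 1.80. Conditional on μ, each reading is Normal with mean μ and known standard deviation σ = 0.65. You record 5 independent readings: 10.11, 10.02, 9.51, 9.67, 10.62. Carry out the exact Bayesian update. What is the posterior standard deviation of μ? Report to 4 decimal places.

0.2870

For Normal data with known variance σ², a Normal(μ₀, σ₀²) prior on μ is conjugate. Posterior precision = 1/σ₀² + n/σ²; posterior mean is the precision-weighted average of μ₀ and x̄.
σ₀² = 1.80² = 3.24, σ² = 0.65² = 0.4225; σ² + n·σ₀² = 0.4225 + 5·3.24 = 16.6225.
Posterior precision = 1/σ₀² + n/σ² = 1/3.24 + 5/0.4225 = (σ² + n·σ₀²)/(σ₀²σ²) = 16.6225/(3.24·0.4225); posterior variance σₙ² = σ₀²σ²/(σ² + n·σ₀²) = 3.24·0.4225/16.6225 = 0.082352.
Posterior SD = √σₙ² = √(3.24·0.4225/16.6225) = 0.2870.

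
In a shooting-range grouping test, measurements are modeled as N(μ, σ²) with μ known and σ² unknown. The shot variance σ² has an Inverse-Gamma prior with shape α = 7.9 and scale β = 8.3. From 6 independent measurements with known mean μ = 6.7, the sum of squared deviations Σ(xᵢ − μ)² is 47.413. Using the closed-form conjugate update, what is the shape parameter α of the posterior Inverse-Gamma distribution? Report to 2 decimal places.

With known mean μ and an Inverse-Gamma(α, β) prior on σ², the Normal likelihood is conjugate: posterior is Inv-Gamma(α + n/2, β + Σ(xᵢ−μ)²/2).
Posterior: Inv-Gamma(7.9 + 6/2, 8.3 + 47.413/2) = Inv-Gamma(10.90, 32.0065).
Posterior α = 10.90.

10.90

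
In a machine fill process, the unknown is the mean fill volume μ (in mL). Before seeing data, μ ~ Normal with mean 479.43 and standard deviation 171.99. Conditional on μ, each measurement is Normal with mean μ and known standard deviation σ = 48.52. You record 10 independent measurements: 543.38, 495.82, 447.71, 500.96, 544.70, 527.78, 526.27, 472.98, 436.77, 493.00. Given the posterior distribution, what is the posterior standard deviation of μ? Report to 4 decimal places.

15.2827

For Normal data with known variance σ², a Normal(μ₀, σ₀²) prior on μ is conjugate. Posterior precision = 1/σ₀² + n/σ²; posterior mean is the precision-weighted average of μ₀ and x̄.
σ₀² = 171.99² = 29580.5601, σ² = 48.52² = 2354.1904; σ² + n·σ₀² = 2354.1904 + 10·29580.5601 = 298159.7914.
Posterior precision = 1/σ₀² + n/σ² = 1/29580.5601 + 10/2354.1904 = (σ² + n·σ₀²)/(σ₀²σ²) = 298159.7914/(29580.5601·2354.1904); posterior variance σₙ² = σ₀²σ²/(σ² + n·σ₀²) = 29580.5601·2354.1904/298159.7914 = 233.560234.
Posterior SD = √σₙ² = √(29580.5601·2354.1904/298159.7914) = 15.2827.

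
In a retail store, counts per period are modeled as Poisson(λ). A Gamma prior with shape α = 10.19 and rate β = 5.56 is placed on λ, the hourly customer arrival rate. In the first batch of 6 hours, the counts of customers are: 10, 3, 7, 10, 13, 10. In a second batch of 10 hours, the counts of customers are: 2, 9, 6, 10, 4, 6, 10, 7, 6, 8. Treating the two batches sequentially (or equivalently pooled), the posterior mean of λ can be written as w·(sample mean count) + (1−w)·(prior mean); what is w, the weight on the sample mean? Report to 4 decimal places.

0.7421

With a Gamma(shape α, rate β) prior, the Poisson likelihood is conjugate: the posterior is Gamma(α + ΣXᵢ, β + n).
Total number of hours: n = 6 + 10 = 16.
Posterior mean = (α₀+S)/(β₀+n) = [n/(β₀+n)]·(S/n) + [β₀/(β₀+n)]·(α₀/β₀), so only n and β₀ enter the weight.
Weight on data w = n/(β₀+n) = 16/(5.56+16) = 16/21.56 = 0.7421.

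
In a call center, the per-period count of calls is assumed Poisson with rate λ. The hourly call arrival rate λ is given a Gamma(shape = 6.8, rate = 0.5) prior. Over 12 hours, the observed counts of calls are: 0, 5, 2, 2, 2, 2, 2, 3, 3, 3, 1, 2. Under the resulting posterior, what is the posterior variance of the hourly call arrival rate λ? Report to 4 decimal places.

With a Gamma(shape α, rate β) prior, the Poisson likelihood is conjugate: the posterior is Gamma(α + ΣXᵢ, β + n).
Sum of counts S = 27 over n = 12 hours.
Posterior: Gamma(α+S, β+n) = Gamma(6.8+27, 0.5+12) = Gamma(33.8, 12.5).
Var = α/β² = 33.8/12.5² = 0.2163.

0.2163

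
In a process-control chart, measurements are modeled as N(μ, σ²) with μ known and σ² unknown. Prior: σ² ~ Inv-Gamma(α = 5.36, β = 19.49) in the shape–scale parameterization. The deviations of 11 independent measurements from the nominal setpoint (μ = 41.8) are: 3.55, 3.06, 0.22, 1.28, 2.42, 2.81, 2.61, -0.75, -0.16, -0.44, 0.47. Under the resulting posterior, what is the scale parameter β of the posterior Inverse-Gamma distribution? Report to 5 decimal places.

With known mean μ and an Inverse-Gamma(α, β) prior on σ², the Normal likelihood is conjugate: posterior is Inv-Gamma(α + n/2, β + Σ(xᵢ−μ)²/2).
Σ(xᵢ−μ)² = (3.55)² + (3.06)² + (0.22)² + (1.28)² + (2.42)² + (2.81)² + (2.61)² + (-0.75)² + (-0.16)² + (-0.44)² + (0.47)² = 45.2201.
Posterior: Inv-Gamma(5.36 + 11/2, 19.49 + 45.2201/2) = Inv-Gamma(10.86, 42.10005).
Posterior β = 42.10005.

42.10005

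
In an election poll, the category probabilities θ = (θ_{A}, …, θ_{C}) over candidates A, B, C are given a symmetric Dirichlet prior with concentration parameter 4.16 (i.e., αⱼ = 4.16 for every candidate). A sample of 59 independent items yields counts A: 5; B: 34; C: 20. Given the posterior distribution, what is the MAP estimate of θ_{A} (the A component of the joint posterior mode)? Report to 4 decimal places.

The Dirichlet prior is conjugate to the Multinomial likelihood: each posterior αⱼ = prior αⱼ + observed count nⱼ.
Posterior concentration: (9.16, 38.16, 24.16), total = 71.48.
Joint mode component: (α_{A}−1)/(Σα−K) = 8.16/68.48 = 0.1192.

0.1192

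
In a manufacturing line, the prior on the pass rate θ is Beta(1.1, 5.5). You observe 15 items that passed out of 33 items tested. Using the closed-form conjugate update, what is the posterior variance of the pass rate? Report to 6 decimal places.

0.005943

The Beta prior is conjugate to a Binomial/Bernoulli likelihood; the update adds successes to α and failures to β.
Posterior: Beta(α+k, β+n−k) = Beta(1.1+15, 5.5+18) = Beta(16.1, 23.5).
Var = αβ/((α+β)²(α+β+1)) = 16.1·23.5/(39.6²·40.6) = 0.005943.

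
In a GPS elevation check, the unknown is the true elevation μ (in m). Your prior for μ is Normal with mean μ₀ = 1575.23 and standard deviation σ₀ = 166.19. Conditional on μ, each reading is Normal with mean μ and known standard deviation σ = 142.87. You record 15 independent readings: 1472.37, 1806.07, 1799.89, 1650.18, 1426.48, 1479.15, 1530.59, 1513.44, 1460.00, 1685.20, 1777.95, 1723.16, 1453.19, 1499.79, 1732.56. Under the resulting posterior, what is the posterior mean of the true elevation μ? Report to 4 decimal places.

For Normal data with known variance σ², a Normal(μ₀, σ₀²) prior on μ is conjugate. Posterior precision = 1/σ₀² + n/σ²; posterior mean is the precision-weighted average of μ₀ and x̄.
Σxᵢ = 1472.37 + 1806.07 + 1799.89 + 1650.18 + 1426.48 + 1479.15 + 1530.59 + 1513.44 + 1460.00 + 1685.20 + 1777.95 + 1723.16 + 1453.19 + 1499.79 + 1732.56 = 24010.02, so n·x̄ = 24010.02.
σ₀² = 166.19² = 27619.1161, σ² = 142.87² = 20411.8369; σ² + n·σ₀² = 20411.8369 + 15·27619.1161 = 434698.5784.
Posterior mean = (μ₀/σ₀² + n·x̄/σ²)/(1/σ₀² + n/σ²) = (σ²·μ₀ + σ₀²·n·x̄)/(σ² + n·σ₀²) = (20411.8369·1575.23 + 27619.1161·24010.02)/434698.5784 = 695288867.783309/434698.5784 = 1599.4735.

1599.4735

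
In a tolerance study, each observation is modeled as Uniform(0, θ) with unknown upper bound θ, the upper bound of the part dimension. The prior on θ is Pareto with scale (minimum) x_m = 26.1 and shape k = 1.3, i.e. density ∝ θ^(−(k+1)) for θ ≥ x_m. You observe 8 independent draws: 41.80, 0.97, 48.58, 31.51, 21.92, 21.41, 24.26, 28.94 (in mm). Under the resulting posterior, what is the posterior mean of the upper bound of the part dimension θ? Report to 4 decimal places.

54.4330

A Pareto(scale x_m, shape k) prior on the upper bound θ of Uniform(0, θ) is conjugate: posterior is Pareto(max(x_m, max xᵢ), k + n).
Sample maximum = 48.58; prior scale x_m = 26.1 → posterior scale = max = 48.58.
Posterior shape = 1.3 + 8 = 9.3.
E[θ|data] = k·x_m/(k−1) = 9.3·48.58/8.3 = 54.4330.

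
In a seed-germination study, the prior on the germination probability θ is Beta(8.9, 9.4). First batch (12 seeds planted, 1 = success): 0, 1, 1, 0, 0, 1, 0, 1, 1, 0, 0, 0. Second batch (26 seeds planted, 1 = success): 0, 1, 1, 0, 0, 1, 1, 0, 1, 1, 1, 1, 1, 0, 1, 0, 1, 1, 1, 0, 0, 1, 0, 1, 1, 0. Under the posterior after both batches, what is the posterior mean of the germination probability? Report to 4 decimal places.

0.5311

The Beta prior is conjugate to a Binomial/Bernoulli likelihood; the update adds successes to α and failures to β.
After batch 1: Beta(8.9+5, 9.4+7) = Beta(13.9, 16.4).
After batch 2: Beta(13.9+16, 16.4+10) = Beta(29.9, 26.4).
Posterior mean = α/(α+β) = 29.9/56.3 = 0.5311.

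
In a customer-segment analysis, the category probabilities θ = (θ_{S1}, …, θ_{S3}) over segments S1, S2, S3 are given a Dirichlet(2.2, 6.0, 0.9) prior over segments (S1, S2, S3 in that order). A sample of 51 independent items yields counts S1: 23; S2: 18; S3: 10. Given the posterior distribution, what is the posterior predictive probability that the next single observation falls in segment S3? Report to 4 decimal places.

0.1814

The Dirichlet prior is conjugate to the Multinomial likelihood: each posterior αⱼ = prior αⱼ + observed count nⱼ.
Posterior concentration: (25.2, 24.0, 10.9), total = 60.1.
P(next = S3 | data) = α_{S3}/Σα = 0.1814.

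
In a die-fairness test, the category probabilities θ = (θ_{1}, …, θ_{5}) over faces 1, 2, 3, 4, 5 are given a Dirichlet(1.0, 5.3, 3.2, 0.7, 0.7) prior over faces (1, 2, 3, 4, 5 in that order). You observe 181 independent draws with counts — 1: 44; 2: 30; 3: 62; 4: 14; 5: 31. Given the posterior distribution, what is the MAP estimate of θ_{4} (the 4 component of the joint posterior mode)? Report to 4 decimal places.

0.0733

The Dirichlet prior is conjugate to the Multinomial likelihood: each posterior αⱼ = prior αⱼ + observed count nⱼ.
Posterior concentration: (45.0, 35.3, 65.2, 14.7, 31.7), total = 191.9.
Joint mode component: (α_{4}−1)/(Σα−K) = 13.7/186.9 = 0.0733.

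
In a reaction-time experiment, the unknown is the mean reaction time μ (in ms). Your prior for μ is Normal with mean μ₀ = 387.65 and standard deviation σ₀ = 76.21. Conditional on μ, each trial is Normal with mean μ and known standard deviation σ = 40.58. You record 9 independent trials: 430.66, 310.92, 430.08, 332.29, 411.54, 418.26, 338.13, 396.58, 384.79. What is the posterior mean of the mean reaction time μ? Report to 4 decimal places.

383.8153

For Normal data with known variance σ², a Normal(μ₀, σ₀²) prior on μ is conjugate. Posterior precision = 1/σ₀² + n/σ²; posterior mean is the precision-weighted average of μ₀ and x̄.
Σxᵢ = 430.66 + 310.92 + 430.08 + 332.29 + 411.54 + 418.26 + 338.13 + 396.58 + 384.79 = 3453.25, so n·x̄ = 3453.25.
σ₀² = 76.21² = 5807.9641, σ² = 40.58² = 1646.7364; σ² + n·σ₀² = 1646.7364 + 9·5807.9641 = 53918.4133.
Posterior mean = (μ₀/σ₀² + n·x̄/σ²)/(1/σ₀² + n/σ²) = (σ²·μ₀ + σ₀²·n·x̄)/(σ² + n·σ₀²) = (1646.7364·387.65 + 5807.9641·3453.25)/53918.4133 = 20694709.393785/53918.4133 = 383.8153.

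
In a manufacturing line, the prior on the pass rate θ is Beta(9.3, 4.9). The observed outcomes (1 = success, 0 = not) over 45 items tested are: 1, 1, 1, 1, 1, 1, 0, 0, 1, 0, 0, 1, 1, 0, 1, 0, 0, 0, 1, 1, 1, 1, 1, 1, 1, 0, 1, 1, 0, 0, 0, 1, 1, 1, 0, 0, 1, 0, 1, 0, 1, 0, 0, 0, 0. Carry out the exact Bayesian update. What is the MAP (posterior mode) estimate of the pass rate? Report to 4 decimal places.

The Beta prior is conjugate to a Binomial/Bernoulli likelihood; the update adds successes to α and failures to β.
Posterior: Beta(α+k, β+n−k) = Beta(9.3+25, 4.9+20) = Beta(34.3, 24.9).
Mode of Beta(a,b) for a,b>1 is (a−1)/(a+b−2) = 33.3/57.2 = 0.5822.

0.5822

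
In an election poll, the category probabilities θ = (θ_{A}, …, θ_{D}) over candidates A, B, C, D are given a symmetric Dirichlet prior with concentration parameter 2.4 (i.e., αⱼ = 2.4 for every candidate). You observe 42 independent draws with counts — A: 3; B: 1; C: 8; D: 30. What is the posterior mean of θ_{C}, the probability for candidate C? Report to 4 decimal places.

0.2016

The Dirichlet prior is conjugate to the Multinomial likelihood: each posterior αⱼ = prior αⱼ + observed count nⱼ.
Posterior concentration: (5.4, 3.4, 10.4, 32.4), total = 51.6.
E[θ_{C}|data] = α_{C}/Σα = 10.4/51.6 = 0.2016.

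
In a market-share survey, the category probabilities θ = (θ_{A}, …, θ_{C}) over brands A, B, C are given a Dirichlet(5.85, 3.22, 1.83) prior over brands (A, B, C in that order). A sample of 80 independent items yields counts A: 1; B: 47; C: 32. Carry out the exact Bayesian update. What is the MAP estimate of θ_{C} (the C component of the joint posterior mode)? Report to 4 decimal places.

The Dirichlet prior is conjugate to the Multinomial likelihood: each posterior αⱼ = prior αⱼ + observed count nⱼ.
Posterior concentration: (6.85, 50.22, 33.83), total = 90.90.
Joint mode component: (α_{C}−1)/(Σα−K) = 32.83/87.90 = 0.3735.

0.3735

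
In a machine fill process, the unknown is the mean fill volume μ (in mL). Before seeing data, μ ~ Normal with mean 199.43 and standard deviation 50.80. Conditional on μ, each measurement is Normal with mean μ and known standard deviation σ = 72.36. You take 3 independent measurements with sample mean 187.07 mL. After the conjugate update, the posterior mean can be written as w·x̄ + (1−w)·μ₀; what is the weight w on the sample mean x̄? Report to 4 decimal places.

0.5965

For Normal data with known variance σ², a Normal(μ₀, σ₀²) prior on μ is conjugate. Posterior precision = 1/σ₀² + n/σ²; posterior mean is the precision-weighted average of μ₀ and x̄.
σ₀² = 50.80² = 2580.64, σ² = 72.36² = 5235.9696. Prior precision 1/σ₀² = 1/2580.64; data precision n/σ² = 3/5235.9696.
w = (n/σ²)/(1/σ₀² + n/σ²) = n·σ₀²/(σ² + n·σ₀²) = 3·2580.64/(5235.9696 + 3·2580.64) = 7741.92/12977.8896 = 0.5965.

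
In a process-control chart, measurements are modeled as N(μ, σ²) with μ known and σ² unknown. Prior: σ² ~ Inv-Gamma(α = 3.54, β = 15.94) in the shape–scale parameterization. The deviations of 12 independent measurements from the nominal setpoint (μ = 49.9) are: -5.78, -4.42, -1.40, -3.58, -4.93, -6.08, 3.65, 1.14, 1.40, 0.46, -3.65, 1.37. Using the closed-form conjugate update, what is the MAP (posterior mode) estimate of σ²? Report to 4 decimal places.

With known mean μ and an Inverse-Gamma(α, β) prior on σ², the Normal likelihood is conjugate: posterior is Inv-Gamma(α + n/2, β + Σ(xᵢ−μ)²/2).
Σ(xᵢ−μ)² = (-5.78)² + (-4.42)² + (-1.40)² + (-3.58)² + (-4.93)² + (-6.08)² + (3.65)² + (1.14)² + (1.40)² + (0.46)² + (-3.65)² + (1.37)² = 160.9856.
Posterior: Inv-Gamma(3.54 + 12/2, 15.94 + 160.9856/2) = Inv-Gamma(9.54, 96.43280).
Mode = β/(α+1) = 96.43280/10.54 = 9.1492.

9.1492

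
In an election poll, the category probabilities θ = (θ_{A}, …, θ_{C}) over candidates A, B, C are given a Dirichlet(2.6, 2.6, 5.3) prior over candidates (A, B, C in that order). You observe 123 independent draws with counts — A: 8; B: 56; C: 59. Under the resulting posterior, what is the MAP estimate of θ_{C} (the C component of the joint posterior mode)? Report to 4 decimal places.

0.4851

The Dirichlet prior is conjugate to the Multinomial likelihood: each posterior αⱼ = prior αⱼ + observed count nⱼ.
Posterior concentration: (10.6, 58.6, 64.3), total = 133.5.
Joint mode component: (α_{C}−1)/(Σα−K) = 63.3/130.5 = 0.4851.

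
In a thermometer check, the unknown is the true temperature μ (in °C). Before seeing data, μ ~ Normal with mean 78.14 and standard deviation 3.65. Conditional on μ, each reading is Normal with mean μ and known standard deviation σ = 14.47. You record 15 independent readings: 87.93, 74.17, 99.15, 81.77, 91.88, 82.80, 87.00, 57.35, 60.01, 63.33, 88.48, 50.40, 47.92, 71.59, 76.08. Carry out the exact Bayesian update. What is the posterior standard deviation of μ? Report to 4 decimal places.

For Normal data with known variance σ², a Normal(μ₀, σ₀²) prior on μ is conjugate. Posterior precision = 1/σ₀² + n/σ²; posterior mean is the precision-weighted average of μ₀ and x̄.
σ₀² = 3.65² = 13.3225, σ² = 14.47² = 209.3809; σ² + n·σ₀² = 209.3809 + 15·13.3225 = 409.2184.
Posterior precision = 1/σ₀² + n/σ² = 1/13.3225 + 15/209.3809 = (σ² + n·σ₀²)/(σ₀²σ²) = 409.2184/(13.3225·209.3809); posterior variance σₙ² = σ₀²σ²/(σ² + n·σ₀²) = 13.3225·209.3809/409.2184 = 6.816597.
Posterior SD = √σₙ² = √(13.3225·209.3809/409.2184) = 2.6109.

2.6109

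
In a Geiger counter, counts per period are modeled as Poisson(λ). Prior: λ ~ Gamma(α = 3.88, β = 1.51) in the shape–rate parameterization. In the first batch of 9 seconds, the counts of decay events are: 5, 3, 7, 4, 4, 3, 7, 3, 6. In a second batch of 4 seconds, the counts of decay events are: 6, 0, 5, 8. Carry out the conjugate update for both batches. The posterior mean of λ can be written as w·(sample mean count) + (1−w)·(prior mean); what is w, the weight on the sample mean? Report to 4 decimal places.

0.8959

With a Gamma(shape α, rate β) prior, the Poisson likelihood is conjugate: the posterior is Gamma(α + ΣXᵢ, β + n).
Total number of seconds: n = 9 + 4 = 13.
Posterior mean = (α₀+S)/(β₀+n) = [n/(β₀+n)]·(S/n) + [β₀/(β₀+n)]·(α₀/β₀), so only n and β₀ enter the weight.
Weight on data w = n/(β₀+n) = 13/(1.51+13) = 13/14.51 = 0.8959.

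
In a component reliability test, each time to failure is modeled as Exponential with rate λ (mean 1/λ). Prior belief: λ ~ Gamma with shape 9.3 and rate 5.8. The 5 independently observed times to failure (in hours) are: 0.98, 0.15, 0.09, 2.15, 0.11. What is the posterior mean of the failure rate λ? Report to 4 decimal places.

1.5409

With a Gamma(shape α, rate β) prior on the exponential rate λ, the posterior after n observations with total T = Σxᵢ is Gamma(α+n, β+T).
Sum of observations T = 3.48 hours; n = 5.
Posterior: Gamma(9.3+5, 5.8+3.48) = Gamma(14.3, 9.28).
Posterior mean of λ = α/β = 14.3/9.28 = 1.5409.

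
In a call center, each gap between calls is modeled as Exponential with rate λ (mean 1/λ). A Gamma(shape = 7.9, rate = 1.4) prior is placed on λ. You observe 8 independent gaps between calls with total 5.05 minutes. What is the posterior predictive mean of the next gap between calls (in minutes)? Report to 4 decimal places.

With a Gamma(shape α, rate β) prior on the exponential rate λ, the posterior after n observations with total T = Σxᵢ is Gamma(α+n, β+T).
Posterior: Gamma(7.9+8, 1.4+5.05) = Gamma(15.9, 6.45).
The predictive distribution for the next observation is Lomax; its mean is β/(α−1) = 6.45/14.9 = 0.4329.

0.4329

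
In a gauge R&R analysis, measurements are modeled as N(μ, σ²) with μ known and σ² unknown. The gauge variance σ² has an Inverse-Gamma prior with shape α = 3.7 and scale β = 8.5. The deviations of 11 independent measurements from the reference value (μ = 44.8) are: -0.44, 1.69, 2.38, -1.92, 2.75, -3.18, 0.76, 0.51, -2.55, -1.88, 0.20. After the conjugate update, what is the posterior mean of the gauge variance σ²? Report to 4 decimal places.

With known mean μ and an Inverse-Gamma(α, β) prior on σ², the Normal likelihood is conjugate: posterior is Inv-Gamma(α + n/2, β + Σ(xᵢ−μ)²/2).
Σ(xᵢ−μ)² = (-0.44)² + (1.69)² + (2.38)² + (-1.92)² + (2.75)² + (-3.18)² + (0.76)² + (0.51)² + (-2.55)² + (-1.88)² + (0.20)² = 40.9900.
Posterior: Inv-Gamma(3.7 + 11/2, 8.5 + 40.9900/2) = Inv-Gamma(9.20, 28.99500).
E[σ²|data] = β/(α−1) = 28.99500/8.20 = 3.5360.

3.5360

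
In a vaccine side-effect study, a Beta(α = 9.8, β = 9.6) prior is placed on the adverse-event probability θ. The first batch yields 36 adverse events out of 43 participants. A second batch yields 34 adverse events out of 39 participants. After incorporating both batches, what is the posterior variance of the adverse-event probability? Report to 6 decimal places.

The Beta prior is conjugate to a Binomial/Bernoulli likelihood; the update adds successes to α and failures to β.
After batch 1: Beta(9.8+36, 9.6+7) = Beta(45.8, 16.6).
After batch 2: Beta(45.8+34, 16.6+5) = Beta(79.8, 21.6).
Var = αβ/((α+β)²(α+β+1)) = 79.8·21.6/(101.4²·102.4) = 0.001637.

0.001637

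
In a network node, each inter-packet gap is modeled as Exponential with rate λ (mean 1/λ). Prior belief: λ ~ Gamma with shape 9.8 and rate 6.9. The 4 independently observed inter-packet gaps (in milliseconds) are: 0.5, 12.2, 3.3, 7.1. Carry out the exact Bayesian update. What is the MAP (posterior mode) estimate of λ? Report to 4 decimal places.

0.4267

With a Gamma(shape α, rate β) prior on the exponential rate λ, the posterior after n observations with total T = Σxᵢ is Gamma(α+n, β+T).
Sum of observations T = 23.1 milliseconds; n = 4.
Posterior: Gamma(9.8+4, 6.9+23.1) = Gamma(13.8, 30.0).
Mode = (α−1)/β = 0.4267.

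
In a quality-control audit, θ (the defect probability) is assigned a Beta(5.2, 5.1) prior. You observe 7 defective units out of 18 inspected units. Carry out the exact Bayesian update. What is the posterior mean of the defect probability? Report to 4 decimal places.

0.4311

The Beta prior is conjugate to a Binomial/Bernoulli likelihood; the update adds successes to α and failures to β.
Posterior: Beta(α+k, β+n−k) = Beta(5.2+7, 5.1+11) = Beta(12.2, 16.1).
Posterior mean = α/(α+β) = 12.2/28.3 = 0.4311.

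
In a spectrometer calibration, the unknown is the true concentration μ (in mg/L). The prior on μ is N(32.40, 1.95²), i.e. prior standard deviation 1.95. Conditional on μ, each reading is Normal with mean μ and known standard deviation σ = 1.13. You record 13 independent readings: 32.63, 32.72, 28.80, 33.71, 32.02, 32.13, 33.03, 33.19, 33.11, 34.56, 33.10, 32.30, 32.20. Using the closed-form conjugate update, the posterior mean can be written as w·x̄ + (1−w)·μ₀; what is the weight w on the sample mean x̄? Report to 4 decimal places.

For Normal data with known variance σ², a Normal(μ₀, σ₀²) prior on μ is conjugate. Posterior precision = 1/σ₀² + n/σ²; posterior mean is the precision-weighted average of μ₀ and x̄.
σ₀² = 1.95² = 3.8025, σ² = 1.13² = 1.2769. Prior precision 1/σ₀² = 1/3.8025; data precision n/σ² = 13/1.2769.
w = (n/σ²)/(1/σ₀² + n/σ²) = n·σ₀²/(σ² + n·σ₀²) = 13·3.8025/(1.2769 + 13·3.8025) = 49.4325/50.7094 = 0.9748.

0.9748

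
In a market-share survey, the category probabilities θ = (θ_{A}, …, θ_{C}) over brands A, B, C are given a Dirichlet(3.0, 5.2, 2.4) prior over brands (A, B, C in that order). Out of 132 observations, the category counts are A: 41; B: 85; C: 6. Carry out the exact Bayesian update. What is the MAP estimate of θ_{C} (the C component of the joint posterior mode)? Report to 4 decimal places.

The Dirichlet prior is conjugate to the Multinomial likelihood: each posterior αⱼ = prior αⱼ + observed count nⱼ.
Posterior concentration: (44.0, 90.2, 8.4), total = 142.6.
Joint mode component: (α_{C}−1)/(Σα−K) = 7.4/139.6 = 0.0530.

0.0530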